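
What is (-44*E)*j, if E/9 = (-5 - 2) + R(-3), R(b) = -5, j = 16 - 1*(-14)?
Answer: 142560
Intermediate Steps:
j = 30 (j = 16 + 14 = 30)
E = -108 (E = 9*((-5 - 2) - 5) = 9*(-7 - 5) = 9*(-12) = -108)
(-44*E)*j = -44*(-108)*30 = 4752*30 = 142560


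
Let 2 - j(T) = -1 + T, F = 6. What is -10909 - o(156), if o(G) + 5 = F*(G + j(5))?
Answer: -11828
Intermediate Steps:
j(T) = 3 - T (j(T) = 2 - (-1 + T) = 2 + (1 - T) = 3 - T)
o(G) = -17 + 6*G (o(G) = -5 + 6*(G + (3 - 1*5)) = -5 + 6*(G + (3 - 5)) = -5 + 6*(G - 2) = -5 + 6*(-2 + G) = -5 + (-12 + 6*G) = -17 + 6*G)
-10909 - o(156) = -10909 - (-17 + 6*156) = -10909 - (-17 + 936) = -10909 - 1*919 = -10909 - 919 = -11828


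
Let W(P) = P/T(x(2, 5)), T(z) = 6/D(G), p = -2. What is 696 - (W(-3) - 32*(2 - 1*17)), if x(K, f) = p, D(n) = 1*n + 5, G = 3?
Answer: 220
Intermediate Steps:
D(n) = 5 + n (D(n) = n + 5 = 5 + n)
x(K, f) = -2
T(z) = ¾ (T(z) = 6/(5 + 3) = 6/8 = 6*(⅛) = ¾)
W(P) = 4*P/3 (W(P) = P/(¾) = P*(4/3) = 4*P/3)
696 - (W(-3) - 32*(2 - 1*17)) = 696 - ((4/3)*(-3) - 32*(2 - 1*17)) = 696 - (-4 - 32*(2 - 17)) = 696 - (-4 - 32*(-15)) = 696 - (-4 + 480) = 696 - 1*476 = 696 - 476 = 220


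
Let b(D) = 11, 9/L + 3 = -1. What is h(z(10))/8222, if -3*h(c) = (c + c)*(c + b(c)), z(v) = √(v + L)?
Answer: -31/49332 - 11*√31/24666 ≈ -0.0031114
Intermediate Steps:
L = -9/4 (L = 9/(-3 - 1) = 9/(-4) = 9*(-¼) = -9/4 ≈ -2.2500)
z(v) = √(-9/4 + v) (z(v) = √(v - 9/4) = √(-9/4 + v))
h(c) = -2*c*(11 + c)/3 (h(c) = -(c + c)*(c + 11)/3 = -2*c*(11 + c)/3)
h(z(10))/8222 = -2*√(-9 + 4*10)/2*(11 + √(-9 + 4*10)/2)/3/8222 = -2*√(-9 + 40)/2*(11 + √(-9 + 40)/2)/3*(1/8222) = -2*√31/2*(11 + √31/2)/3*(1/8222) = -√31*(11 + √31/2)/3*(1/8222) = -√31*(11 + √31/2)/24666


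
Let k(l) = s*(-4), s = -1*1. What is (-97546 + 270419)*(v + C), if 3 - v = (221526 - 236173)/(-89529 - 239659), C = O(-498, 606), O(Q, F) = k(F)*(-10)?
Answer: -124006917907/19364 ≈ -6.4040e+6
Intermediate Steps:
s = -1
k(l) = 4 (k(l) = -1*(-4) = 4)
O(Q, F) = -40 (O(Q, F) = 4*(-10) = -40)
C = -40
v = 972917/329188 (v = 3 - (221526 - 236173)/(-89529 - 239659) = 3 - (-14647)/(-329188) = 3 - (-14647)*(-1)/329188 = 3 - 1*14647/329188 = 3 - 14647/329188 = 972917/329188 ≈ 2.9555)
(-97546 + 270419)*(v + C) = (-97546 + 270419)*(972917/329188 - 40) = 172873*(-12194603/329188) = -124006917907/19364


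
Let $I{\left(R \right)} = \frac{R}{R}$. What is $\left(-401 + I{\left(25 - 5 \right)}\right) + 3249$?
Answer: $2849$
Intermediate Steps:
$I{\left(R \right)} = 1$
$\left(-401 + I{\left(25 - 5 \right)}\right) + 3249 = \left(-401 + 1\right) + 3249 = -400 + 3249 = 2849$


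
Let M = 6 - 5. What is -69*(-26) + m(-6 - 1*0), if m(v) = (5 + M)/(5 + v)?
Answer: 1788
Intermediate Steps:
M = 1
m(v) = 6/(5 + v) (m(v) = (5 + 1)/(5 + v) = 6/(5 + v))
-69*(-26) + m(-6 - 1*0) = -69*(-26) + 6/(5 + (-6 - 1*0)) = 1794 + 6/(5 + (-6 + 0)) = 1794 + 6/(5 - 6) = 1794 + 6/(-1) = 1794 + 6*(-1) = 1794 - 6 = 1788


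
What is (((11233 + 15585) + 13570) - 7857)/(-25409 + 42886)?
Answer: 32531/17477 ≈ 1.8614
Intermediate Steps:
(((11233 + 15585) + 13570) - 7857)/(-25409 + 42886) = ((26818 + 13570) - 7857)/17477 = (40388 - 7857)*(1/17477) = 32531*(1/17477) = 32531/17477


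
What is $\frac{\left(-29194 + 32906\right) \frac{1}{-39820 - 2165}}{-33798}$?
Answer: $\frac{1856}{709504515} \approx 2.6159 \cdot 10^{-6}$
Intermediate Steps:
$\frac{\left(-29194 + 32906\right) \frac{1}{-39820 - 2165}}{-33798} = \frac{3712}{-39820 - 2165} \left(- \frac{1}{33798}\right) = \frac{3712}{-41985} \left(- \frac{1}{33798}\right) = 3712 \left(- \frac{1}{41985}\right) \left(- \frac{1}{33798}\right) = \left(- \frac{3712}{41985}\right) \left(- \frac{1}{33798}\right) = \frac{1856}{709504515}$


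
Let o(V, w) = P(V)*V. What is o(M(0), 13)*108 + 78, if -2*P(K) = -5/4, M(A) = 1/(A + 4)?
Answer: 759/8 ≈ 94.875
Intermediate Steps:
M(A) = 1/(4 + A)
P(K) = 5/8 (P(K) = -(-5)/(2*4) = -1/2*(-5/4) = 5/8)
o(V, w) = 5*V/8
o(M(0), 13)*108 + 78 = (5/(8*(4 + 0)))*108 + 78 = ((5/8)/4)*108 + 78 = ((5/8)*(1/4))*108 + 78 = (5/32)*108 + 78 = 135/8 + 78 = 759/8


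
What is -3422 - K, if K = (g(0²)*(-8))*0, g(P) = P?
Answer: -3422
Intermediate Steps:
K = 0 (K = (0²*(-8))*0 = (0*(-8))*0 = 0*0 = 0)
-3422 - K = -3422 - 1*0 = -3422 + 0 = -3422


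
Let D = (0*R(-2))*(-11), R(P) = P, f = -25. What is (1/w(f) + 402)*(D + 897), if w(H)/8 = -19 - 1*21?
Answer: 115389183/320 ≈ 3.6059e+5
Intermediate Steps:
w(H) = -320 (w(H) = 8*(-19 - 1*21) = 8*(-19 - 21) = 8*(-40) = -320)
D = 0 (D = (0*(-2))*(-11) = 0*(-11) = 0)
(1/w(f) + 402)*(D + 897) = (1/(-320) + 402)*(0 + 897) = (-1/320 + 402)*897 = (128639/320)*897 = 115389183/320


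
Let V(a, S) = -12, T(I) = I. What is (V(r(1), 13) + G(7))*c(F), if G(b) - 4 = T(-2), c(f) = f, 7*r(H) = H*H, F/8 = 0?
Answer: 0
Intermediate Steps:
F = 0 (F = 8*0 = 0)
r(H) = H²/7 (r(H) = (H*H)/7 = H²/7)
G(b) = 2 (G(b) = 4 - 2 = 2)
(V(r(1), 13) + G(7))*c(F) = (-12 + 2)*0 = -10*0 = 0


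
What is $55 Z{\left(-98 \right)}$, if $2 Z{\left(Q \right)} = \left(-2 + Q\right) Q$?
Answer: $269500$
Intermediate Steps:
$Z{\left(Q \right)} = \frac{Q \left(-2 + Q\right)}{2}$ ($Z{\left(Q \right)} = \frac{\left(-2 + Q\right) Q}{2} = \frac{Q \left(-2 + Q\right)}{2}$)
$55 Z{\left(-98 \right)} = 55 \cdot \frac{1}{2} \left(-98\right) \left(-2 - 98\right) = 55 \cdot \frac{1}{2} \left(-98\right) \left(-100\right) = 55 \cdot 4900 = 269500$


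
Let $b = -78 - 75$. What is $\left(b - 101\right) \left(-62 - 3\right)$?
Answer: $16510$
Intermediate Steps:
$b = -153$
$\left(b - 101\right) \left(-62 - 3\right) = \left(-153 - 101\right) \left(-62 - 3\right) = - 254 \left(-62 - 3\right) = \left(-254\right) \left(-65\right) = 16510$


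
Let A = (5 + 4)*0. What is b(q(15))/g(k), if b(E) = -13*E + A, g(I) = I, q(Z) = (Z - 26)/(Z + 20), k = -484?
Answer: -13/1540 ≈ -0.0084416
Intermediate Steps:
q(Z) = (-26 + Z)/(20 + Z)
A = 0 (A = 9*0 = 0)
b(E) = -13*E (b(E) = -13*E + 0 = -13*E)
b(q(15))/g(k) = -13*(-26 + 15)/(20 + 15)/(-484) = -13*(-11)/35*(-1/484) = -13*(-11/35)*(-1/484) = (143/35)*(-1/484) = -13/1540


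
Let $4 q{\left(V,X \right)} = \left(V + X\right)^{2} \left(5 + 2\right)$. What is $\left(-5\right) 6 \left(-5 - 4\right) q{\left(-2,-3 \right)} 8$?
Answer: $94500$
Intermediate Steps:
$q{\left(V,X \right)} = \frac{7 \left(V + X\right)^{2}}{4}$ ($q{\left(V,X \right)} = \frac{\left(V + X\right)^{2} \left(5 + 2\right)}{4} = \frac{\left(V + X\right)^{2} \cdot 7}{4} = \frac{7 \left(V + X\right)^{2}}{4}$)
$\left(-5\right) 6 \left(-5 - 4\right) q{\left(-2,-3 \right)} 8 = \left(-5\right) 6 \left(-5 - 4\right) \frac{7 \left(-2 - 3\right)^{2}}{4} \cdot 8 = \left(-30\right) \left(-9\right) \frac{7 \left(-5\right)^{2}}{4} \cdot 8 = 270 \cdot \frac{7}{4} \cdot 25 \cdot 8 = 270 \cdot \frac{175}{4} \cdot 8 = \frac{23625}{2} \cdot 8 = 94500$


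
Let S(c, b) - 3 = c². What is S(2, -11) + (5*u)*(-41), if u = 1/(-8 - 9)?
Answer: 324/17 ≈ 19.059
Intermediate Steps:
S(c, b) = 3 + c²
u = -1/17 (u = 1/(-17) = -1/17 ≈ -0.058824)
S(2, -11) + (5*u)*(-41) = (3 + 2²) + (5*(-1/17))*(-41) = (3 + 4) - 5/17*(-41) = 7 + 205/17 = 324/17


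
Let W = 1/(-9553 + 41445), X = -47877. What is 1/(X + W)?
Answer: -31892/1526893283 ≈ -2.0887e-5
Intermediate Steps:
W = 1/31892 ≈ 3.1356e-5
1/(X + W) = 1/(-47877 + 1/31892) = 1/(-1526893283/31892) = -31892/1526893283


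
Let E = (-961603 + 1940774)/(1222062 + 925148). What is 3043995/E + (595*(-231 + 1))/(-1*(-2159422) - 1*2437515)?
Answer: 79027948655326900/11839156561 ≈ 6.6751e+6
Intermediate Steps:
E = 979171/2147210 ≈ 0.45602
3043995/E + (595*(-231 + 1))/(-1*(-2159422) - 1*2437515) = 3043995/(979171/2147210) + (595*(-231 + 1))/(-1*(-2159422) - 1*2437515) = 3043995*(2147210/979171) + (595*(-230))/(2159422 - 2437515) = 6536096503950/979171 - 136850/(-278093) = 6536096503950/979171 - 136850*(-1/278093) = 6536096503950/979171 + 5950/12091 = 79027948655326900/11839156561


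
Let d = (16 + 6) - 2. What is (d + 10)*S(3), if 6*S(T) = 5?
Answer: 25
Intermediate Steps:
d = 20 (d = 22 - 2 = 20)
S(T) = ⅚ (S(T) = (⅙)*5 = ⅚)
(d + 10)*S(3) = (20 + 10)*(⅚) = 30*(⅚) = 25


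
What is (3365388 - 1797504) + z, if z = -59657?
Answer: 1508227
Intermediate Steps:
(3365388 - 1797504) + z = (3365388 - 1797504) - 59657 = 1567884 - 59657 = 1508227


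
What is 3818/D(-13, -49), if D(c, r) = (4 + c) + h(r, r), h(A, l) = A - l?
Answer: -3818/9 ≈ -424.22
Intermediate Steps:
D(c, r) = 4 + c (D(c, r) = (4 + c) + (r - r) = (4 + c) + 0 = 4 + c)
3818/D(-13, -49) = 3818/(4 - 13) = 3818/(-9) = 3818*(-1/9) = -3818/9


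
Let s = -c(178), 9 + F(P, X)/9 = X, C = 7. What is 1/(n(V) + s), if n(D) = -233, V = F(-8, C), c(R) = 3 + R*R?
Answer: -1/31920 ≈ -3.1328e-5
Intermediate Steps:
F(P, X) = -81 + 9*X
c(R) = 3 + R²
V = -18 (V = -81 + 9*7 = -81 + 63 = -18)
s = -31687 (s = -(3 + 178²) = -(3 + 31684) = -1*31687 = -31687)
1/(n(V) + s) = 1/(-233 - 31687) = 1/(-31920) = -1/31920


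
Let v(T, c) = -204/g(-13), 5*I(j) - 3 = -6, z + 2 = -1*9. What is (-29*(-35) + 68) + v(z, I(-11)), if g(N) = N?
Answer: 14283/13 ≈ 1098.7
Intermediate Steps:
z = -11 (z = -2 - 1*9 = -2 - 9 = -11)
I(j) = -3/5 (I(j) = 3/5 + (1/5)*(-6) = 3/5 - 6/5 = -3/5)
v(T, c) = 204/13 (v(T, c) = -204/(-13) = -204*(-1/13) = 204/13)
(-29*(-35) + 68) + v(z, I(-11)) = (-29*(-35) + 68) + 204/13 = (1015 + 68) + 204/13 = 1083 + 204/13 = 14283/13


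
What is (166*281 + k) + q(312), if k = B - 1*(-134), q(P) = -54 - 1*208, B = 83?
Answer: 46601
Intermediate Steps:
q(P) = -262 (q(P) = -54 - 208 = -262)
k = 217 (k = 83 - 1*(-134) = 83 + 134 = 217)
(166*281 + k) + q(312) = (166*281 + 217) - 262 = (46646 + 217) - 262 = 46863 - 262 = 46601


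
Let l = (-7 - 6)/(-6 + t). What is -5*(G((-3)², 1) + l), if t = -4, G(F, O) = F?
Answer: -103/2 ≈ -51.500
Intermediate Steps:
l = 13/10 (l = (-7 - 6)/(-6 - 4) = -13/(-10) = -13*(-⅒) = 13/10 ≈ 1.3000)
-5*(G((-3)², 1) + l) = -5*((-3)² + 13/10) = -5*(9 + 13/10) = -5*103/10 = -103/2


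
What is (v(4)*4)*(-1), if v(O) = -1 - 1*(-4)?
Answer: -12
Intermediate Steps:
v(O) = 3 (v(O) = -1 + 4 = 3)
(v(4)*4)*(-1) = (3*4)*(-1) = 12*(-1) = -12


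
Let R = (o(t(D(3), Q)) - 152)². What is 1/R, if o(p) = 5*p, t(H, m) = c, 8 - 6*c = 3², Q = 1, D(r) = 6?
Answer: 36/840889 ≈ 4.2812e-5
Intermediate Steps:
c = -⅙ (c = 4/3 - ⅙*3² = 4/3 - ⅙*9 = 4/3 - 3/2 = -⅙ ≈ -0.16667)
t(H, m) = -⅙
R = 840889/36 (R = (5*(-⅙) - 152)² = (-⅚ - 152)² = (-917/6)² = 840889/36 ≈ 23358.)
1/R = 1/(840889/36) = 36/840889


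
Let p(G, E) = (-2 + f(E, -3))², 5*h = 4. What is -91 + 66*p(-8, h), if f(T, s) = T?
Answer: 101/25 ≈ 4.0400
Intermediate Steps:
h = ⅘ (h = (⅕)*4 = ⅘ ≈ 0.80000)
p(G, E) = (-2 + E)²
-91 + 66*p(-8, h) = -91 + 66*(-2 + ⅘)² = -91 + 66*(-6/5)² = -91 + 66*(36/25) = -91 + 2376/25 = 101/25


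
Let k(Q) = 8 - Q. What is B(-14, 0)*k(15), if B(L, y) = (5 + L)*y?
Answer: 0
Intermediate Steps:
B(L, y) = y*(5 + L)
B(-14, 0)*k(15) = (0*(5 - 14))*(8 - 1*15) = (0*(-9))*(8 - 15) = 0*(-7) = 0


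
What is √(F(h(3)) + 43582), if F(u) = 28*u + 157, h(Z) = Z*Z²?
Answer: √44495 ≈ 210.94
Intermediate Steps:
h(Z) = Z³
F(u) = 157 + 28*u
√(F(h(3)) + 43582) = √((157 + 28*3³) + 43582) = √((157 + 28*27) + 43582) = √((157 + 756) + 43582) = √(913 + 43582) = √44495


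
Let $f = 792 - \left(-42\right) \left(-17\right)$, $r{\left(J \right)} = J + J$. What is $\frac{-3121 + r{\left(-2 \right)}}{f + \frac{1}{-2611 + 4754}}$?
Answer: $- \frac{1339375}{33431} \approx -40.064$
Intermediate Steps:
$r{\left(J \right)} = 2 J$
$f = 78$ ($f = 792 - 714 = 78$)
$\frac{-3121 + r{\left(-2 \right)}}{f + \frac{1}{-2611 + 4754}} = \frac{-3121 + 2 \left(-2\right)}{78 + \frac{1}{-2611 + 4754}} = \frac{-3121 - 4}{78 + \frac{1}{2143}} = - \frac{3125}{78 + \frac{1}{2143}} = - \frac{3125}{\frac{167155}{2143}} = \left(-3125\right) \frac{2143}{167155} = - \frac{1339375}{33431}$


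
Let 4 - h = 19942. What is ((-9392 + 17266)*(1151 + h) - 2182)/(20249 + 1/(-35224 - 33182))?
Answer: -10119369354120/1385153093 ≈ -7305.6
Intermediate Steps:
h = -19938 (h = 4 - 1*19942 = 4 - 19942 = -19938)
((-9392 + 17266)*(1151 + h) - 2182)/(20249 + 1/(-35224 - 33182)) = ((-9392 + 17266)*(1151 - 19938) - 2182)/(20249 + 1/(-35224 - 33182)) = (7874*(-18787) - 2182)/(20249 + 1/(-68406)) = (-147928838 - 2182)/(20249 - 1/68406) = -147931020/1385153093/68406 = -147931020*68406/1385153093 = -10119369354120/1385153093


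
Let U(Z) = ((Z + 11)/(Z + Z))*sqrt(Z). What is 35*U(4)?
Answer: 525/4 ≈ 131.25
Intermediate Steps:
U(Z) = (11 + Z)/(2*sqrt(Z)) (U(Z) = ((11 + Z)/((2*Z)))*sqrt(Z) = ((11 + Z)*(1/(2*Z)))*sqrt(Z) = ((11 + Z)/(2*Z))*sqrt(Z) = (11 + Z)/(2*sqrt(Z)))
35*U(4) = 35*((11 + 4)/(2*sqrt(4))) = 35*((1/2)*(1/2)*15) = 35*(15/4) = 525/4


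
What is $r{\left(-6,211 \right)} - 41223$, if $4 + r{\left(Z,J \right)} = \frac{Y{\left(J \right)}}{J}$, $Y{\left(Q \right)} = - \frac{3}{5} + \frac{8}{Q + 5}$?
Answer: $- \frac{1174351171}{28485} \approx -41227.0$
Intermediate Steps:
$Y{\left(Q \right)} = - \frac{3}{5} + \frac{8}{5 + Q}$ ($Y{\left(Q \right)} = \left(-3\right) \frac{1}{5} + \frac{8}{5 + Q} = - \frac{3}{5} + \frac{8}{5 + Q}$)
$r{\left(Z,J \right)} = -4 + \frac{25 - 3 J}{5 J \left(5 + J\right)}$ ($r{\left(Z,J \right)} = -4 + \frac{\frac{1}{5} \frac{1}{5 + J} \left(25 - 3 J\right)}{J} = -4 + \frac{25 - 3 J}{5 J \left(5 + J\right)}$)
$r{\left(-6,211 \right)} - 41223 = \frac{25 - 21733 - 20 \cdot 211^{2}}{5 \cdot 211 \left(5 + 211\right)} - 41223 = \frac{1}{5} \cdot \frac{1}{211} \cdot \frac{1}{216} \left(25 - 21733 - 890420\right) - 41223 = \frac{1}{5} \cdot \frac{1}{211} \cdot \frac{1}{216} \left(-912128\right) - 41223 = - \frac{114016}{28485} - 41223 = - \frac{1174351171}{28485}$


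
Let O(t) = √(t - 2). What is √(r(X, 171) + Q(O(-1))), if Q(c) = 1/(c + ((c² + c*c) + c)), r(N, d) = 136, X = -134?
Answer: √6*√((816 + 815*I*√3)/(1 + I*√3))/6 ≈ 11.657 - 0.0030956*I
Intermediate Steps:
O(t) = √(-2 + t)
Q(c) = 1/(2*c + 2*c²) (Q(c) = 1/(c + ((c² + c²) + c)) = 1/(c + (2*c² + c)) = 1/(c + (c + 2*c²)) = 1/(2*c + 2*c²))
√(r(X, 171) + Q(O(-1))) = √(136 + 1/(2*(√(-2 - 1))*(1 + √(-2 - 1)))) = √(136 + 1/(2*(√(-3))*(1 + √(-3)))) = √(136 + 1/(2*((I*√3))*(1 + I*√3))) = √(136 + (-I*√3/3)/(2*(1 + I*√3))) = √(136 - I*√3/(6*(1 + I*√3)))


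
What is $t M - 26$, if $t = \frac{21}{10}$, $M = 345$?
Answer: $\frac{1397}{2} \approx 698.5$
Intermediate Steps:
$t = \frac{21}{10}$ ($t = 21 \cdot \frac{1}{10} = \frac{21}{10} \approx 2.1$)
$t M - 26 = \frac{21}{10} \cdot 345 - 26 = \frac{1449}{2} - 26 = \frac{1397}{2}$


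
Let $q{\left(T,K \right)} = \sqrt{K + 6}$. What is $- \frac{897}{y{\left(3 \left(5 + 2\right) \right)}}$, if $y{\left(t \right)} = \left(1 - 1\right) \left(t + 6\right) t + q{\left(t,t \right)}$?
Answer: $- \frac{299 \sqrt{3}}{3} \approx -172.63$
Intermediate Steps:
$q{\left(T,K \right)} = \sqrt{6 + K}$
$y{\left(t \right)} = \sqrt{6 + t}$ ($y{\left(t \right)} = \left(1 - 1\right) \left(t + 6\right) t + \sqrt{6 + t} = 0 \left(6 + t\right) t + \sqrt{6 + t} = 0 t + \sqrt{6 + t} = 0 + \sqrt{6 + t} = \sqrt{6 + t}$)
$- \frac{897}{y{\left(3 \left(5 + 2\right) \right)}} = - \frac{897}{\sqrt{6 + 3 \left(5 + 2\right)}} = - \frac{897}{\sqrt{6 + 3 \cdot 7}} = - \frac{897}{\sqrt{6 + 21}} = - \frac{897}{\sqrt{27}} = - \frac{897}{3 \sqrt{3}} = - 897 \frac{\sqrt{3}}{9} = - \frac{299 \sqrt{3}}{3}$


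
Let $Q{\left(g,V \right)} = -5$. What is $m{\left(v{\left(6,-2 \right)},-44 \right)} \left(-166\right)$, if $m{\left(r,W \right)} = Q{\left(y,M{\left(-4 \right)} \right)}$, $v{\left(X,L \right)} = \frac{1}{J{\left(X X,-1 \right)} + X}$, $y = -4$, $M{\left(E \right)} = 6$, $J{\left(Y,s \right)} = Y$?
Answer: $830$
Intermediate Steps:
$v{\left(X,L \right)} = \frac{1}{X + X^{2}}$ ($v{\left(X,L \right)} = \frac{1}{X X + X} = \frac{1}{X^{2} + X} = \frac{1}{X + X^{2}}$)
$m{\left(r,W \right)} = -5$
$m{\left(v{\left(6,-2 \right)},-44 \right)} \left(-166\right) = \left(-5\right) \left(-166\right) = 830$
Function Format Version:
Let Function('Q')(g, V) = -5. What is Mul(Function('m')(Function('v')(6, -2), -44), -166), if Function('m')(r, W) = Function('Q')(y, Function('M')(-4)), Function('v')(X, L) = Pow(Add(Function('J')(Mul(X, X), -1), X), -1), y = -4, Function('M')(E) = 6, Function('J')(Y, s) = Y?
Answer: 830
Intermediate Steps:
Function('v')(X, L) = Pow(Add(X, Pow(X, 2)), -1) (Function('v')(X, L) = Pow(Add(Mul(X, X), X), -1) = Pow(Add(Pow(X, 2), X), -1) = Pow(Add(X, Pow(X, 2)), -1))
Function('m')(r, W) = -5
Mul(Function('m')(Function('v')(6, -2), -44), -166) = Mul(-5, -166) = 830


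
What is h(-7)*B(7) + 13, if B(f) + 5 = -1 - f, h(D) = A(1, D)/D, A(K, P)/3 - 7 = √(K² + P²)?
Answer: 52 + 195*√2/7 ≈ 91.396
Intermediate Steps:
A(K, P) = 21 + 3*√(K² + P²)
h(D) = (21 + 3*√(1 + D²))/D (h(D) = (21 + 3*√(1² + D²))/D = (21 + 3*√(1 + D²))/D)
B(f) = -6 - f (B(f) = -5 + (-1 - f) = -6 - f)
h(-7)*B(7) + 13 = (3*(7 + √(1 + (-7)²))/(-7))*(-6 - 1*7) + 13 = (3*(-⅐)*(7 + √(1 + 49)))*(-6 - 7) + 13 = (3*(-⅐)*(7 + √50))*(-13) + 13 = (3*(-⅐)*(7 + 5*√2))*(-13) + 13 = (-3 - 15*√2/7)*(-13) + 13 = (39 + 195*√2/7) + 13 = 52 + 195*√2/7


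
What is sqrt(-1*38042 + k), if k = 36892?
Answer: 5*I*sqrt(46) ≈ 33.912*I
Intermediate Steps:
sqrt(-1*38042 + k) = sqrt(-1*38042 + 36892) = sqrt(-38042 + 36892) = sqrt(-1150) = 5*I*sqrt(46)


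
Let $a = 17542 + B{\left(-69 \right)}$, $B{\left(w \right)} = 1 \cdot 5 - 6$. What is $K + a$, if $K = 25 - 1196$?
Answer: $16370$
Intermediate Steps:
$B{\left(w \right)} = -1$ ($B{\left(w \right)} = 5 - 6 = -1$)
$K = -1171$ ($K = 25 - 1196 = -1171$)
$a = 17541$ ($a = 17542 - 1 = 17541$)
$K + a = -1171 + 17541 = 16370$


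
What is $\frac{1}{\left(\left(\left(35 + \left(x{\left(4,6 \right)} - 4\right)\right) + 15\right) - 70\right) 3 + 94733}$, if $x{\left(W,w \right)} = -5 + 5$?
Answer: $\frac{1}{94661} \approx 1.0564 \cdot 10^{-5}$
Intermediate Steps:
$x{\left(W,w \right)} = 0$
$\frac{1}{\left(\left(\left(35 + \left(x{\left(4,6 \right)} - 4\right)\right) + 15\right) - 70\right) 3 + 94733} = \frac{1}{\left(\left(\left(35 + \left(0 - 4\right)\right) + 15\right) - 70\right) 3 + 94733} = \frac{1}{\left(\left(\left(35 - 4\right) + 15\right) - 70\right) 3 + 94733} = \frac{1}{\left(\left(31 + 15\right) - 70\right) 3 + 94733} = \frac{1}{\left(46 - 70\right) 3 + 94733} = \frac{1}{\left(-24\right) 3 + 94733} = \frac{1}{-72 + 94733} = \frac{1}{94661}$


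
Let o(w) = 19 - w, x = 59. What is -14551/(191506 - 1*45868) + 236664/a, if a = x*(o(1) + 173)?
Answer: 34303296413/1641194622 ≈ 20.901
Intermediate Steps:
a = 11269 (a = 59*((19 - 1*1) + 173) = 59*((19 - 1) + 173) = 59*(18 + 173) = 59*191 = 11269)
-14551/(191506 - 1*45868) + 236664/a = -14551/(191506 - 1*45868) + 236664/11269 = -14551/(191506 - 45868) + 236664*(1/11269) = -14551/145638 + 236664/11269 = 34303296413/1641194622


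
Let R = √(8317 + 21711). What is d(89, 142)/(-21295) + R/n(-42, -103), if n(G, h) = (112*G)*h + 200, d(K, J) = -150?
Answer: 30/4259 + √7507/242356 ≈ 0.0074014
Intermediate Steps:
n(G, h) = 200 + 112*G*h (n(G, h) = 112*G*h + 200 = 200 + 112*G*h)
R = 2*√7507 (R = √30028 = 2*√7507 ≈ 173.29)
d(89, 142)/(-21295) + R/n(-42, -103) = -150/(-21295) + (2*√7507)/(200 + 112*(-42)*(-103)) = -150*(-1/21295) + (2*√7507)/(200 + 484512) = 30/4259 + (2*√7507)/484712 = 30/4259 + (2*√7507)*(1/484712) = 30/4259 + √7507/242356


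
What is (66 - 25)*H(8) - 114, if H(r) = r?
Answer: 214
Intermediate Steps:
(66 - 25)*H(8) - 114 = (66 - 25)*8 - 114 = 41*8 - 114 = 328 - 114 = 214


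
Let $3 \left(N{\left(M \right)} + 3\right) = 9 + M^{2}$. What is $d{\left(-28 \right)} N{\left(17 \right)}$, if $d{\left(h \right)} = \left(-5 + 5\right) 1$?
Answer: $0$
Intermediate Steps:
$d{\left(h \right)} = 0$ ($d{\left(h \right)} = 0 \cdot 1 = 0$)
$N{\left(M \right)} = \frac{M^{2}}{3}$ ($N{\left(M \right)} = -3 + \frac{9 + M^{2}}{3} = -3 + \left(3 + \frac{M^{2}}{3}\right) = \frac{M^{2}}{3}$)
$d{\left(-28 \right)} N{\left(17 \right)} = 0 \frac{17^{2}}{3} = 0 \cdot \frac{1}{3} \cdot 289 = 0 \cdot \frac{289}{3} = 0$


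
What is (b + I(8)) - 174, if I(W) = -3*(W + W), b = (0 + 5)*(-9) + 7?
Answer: -260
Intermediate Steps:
b = -38 (b = 5*(-9) + 7 = -45 + 7 = -38)
I(W) = -6*W
(b + I(8)) - 174 = (-38 - 6*8) - 174 = (-38 - 48) - 174 = -86 - 174 = -260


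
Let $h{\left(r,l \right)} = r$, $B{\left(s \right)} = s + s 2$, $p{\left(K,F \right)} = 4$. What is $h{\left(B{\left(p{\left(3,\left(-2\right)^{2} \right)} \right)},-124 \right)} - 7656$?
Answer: $-7644$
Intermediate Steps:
$B{\left(s \right)} = 3 s$ ($B{\left(s \right)} = s + 2 s = 3 s$)
$h{\left(B{\left(p{\left(3,\left(-2\right)^{2} \right)} \right)},-124 \right)} - 7656 = 3 \cdot 4 - 7656 = 12 - 7656 = -7644$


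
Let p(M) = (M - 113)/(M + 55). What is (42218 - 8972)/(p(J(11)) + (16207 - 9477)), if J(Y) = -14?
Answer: 1363086/275803 ≈ 4.9422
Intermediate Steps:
p(M) = (-113 + M)/(55 + M)
(42218 - 8972)/(p(J(11)) + (16207 - 9477)) = (42218 - 8972)/((-113 - 14)/(55 - 14) + (16207 - 9477)) = 33246/(-127/41 + 6730) = 33246/(275803/41) = 33246*(41/275803) = 1363086/275803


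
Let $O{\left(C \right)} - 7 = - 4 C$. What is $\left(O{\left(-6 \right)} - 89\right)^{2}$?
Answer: $3364$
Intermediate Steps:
$O{\left(C \right)} = 7 - 4 C$
$\left(O{\left(-6 \right)} - 89\right)^{2} = \left(\left(7 - -24\right) - 89\right)^{2} = \left(\left(7 + 24\right) - 89\right)^{2} = \left(31 - 89\right)^{2} = \left(-58\right)^{2} = 3364$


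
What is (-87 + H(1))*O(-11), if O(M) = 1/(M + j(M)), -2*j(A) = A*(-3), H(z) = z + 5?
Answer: 162/55 ≈ 2.9455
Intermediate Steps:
H(z) = 5 + z
j(A) = 3*A/2 (j(A) = -A*(-3)/2 = -(-3)*A/2 = 3*A/2)
O(M) = 2/(5*M) (O(M) = 1/(M + 3*M/2) = 1/(5*M/2) = 2/(5*M))
(-87 + H(1))*O(-11) = (-87 + (5 + 1))*((⅖)/(-11)) = (-87 + 6)*((⅖)*(-1/11)) = -81*(-2/55) = 162/55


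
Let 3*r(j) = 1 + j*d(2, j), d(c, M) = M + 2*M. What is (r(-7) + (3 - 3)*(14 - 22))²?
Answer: 21904/9 ≈ 2433.8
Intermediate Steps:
d(c, M) = 3*M
r(j) = ⅓ + j² (r(j) = (1 + j*(3*j))/3 = (1 + 3*j²)/3 = ⅓ + j²)
(r(-7) + (3 - 3)*(14 - 22))² = ((⅓ + (-7)²) + (3 - 3)*(14 - 22))² = ((⅓ + 49) + 0*(-8))² = (148/3 + 0)² = (148/3)² = 21904/9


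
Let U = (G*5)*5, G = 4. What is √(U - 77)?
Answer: √23 ≈ 4.7958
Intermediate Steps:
U = 100 (U = (4*5)*5 = 20*5 = 100)
√(U - 77) = √(100 - 77) = √23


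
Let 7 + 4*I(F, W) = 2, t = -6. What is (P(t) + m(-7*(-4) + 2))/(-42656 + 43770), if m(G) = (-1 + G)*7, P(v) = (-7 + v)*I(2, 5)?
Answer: 877/4456 ≈ 0.19681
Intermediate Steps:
I(F, W) = -5/4 (I(F, W) = -7/4 + (1/4)*2 = -7/4 + 1/2 = -5/4)
P(v) = 35/4 - 5*v/4 (P(v) = (-7 + v)*(-5/4) = 35/4 - 5*v/4)
m(G) = -7 + 7*G
(P(t) + m(-7*(-4) + 2))/(-42656 + 43770) = ((35/4 - 5/4*(-6)) + (-7 + 7*(-7*(-4) + 2)))/(-42656 + 43770) = ((35/4 + 15/2) + (-7 + 7*(28 + 2)))/1114 = (65/4 + (-7 + 7*30))*(1/1114) = (65/4 + (-7 + 210))*(1/1114) = (65/4 + 203)*(1/1114) = (877/4)*(1/1114) = 877/4456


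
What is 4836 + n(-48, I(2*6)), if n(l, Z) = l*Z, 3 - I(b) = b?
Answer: 5268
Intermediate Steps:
I(b) = 3 - b
n(l, Z) = Z*l
4836 + n(-48, I(2*6)) = 4836 + (3 - 2*6)*(-48) = 4836 + (3 - 1*12)*(-48) = 4836 + (3 - 12)*(-48) = 4836 - 9*(-48) = 4836 + 432 = 5268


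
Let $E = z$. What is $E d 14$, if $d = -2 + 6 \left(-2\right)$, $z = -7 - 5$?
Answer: $2352$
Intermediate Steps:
$z = -12$
$E = -12$
$d = -14$ ($d = -2 - 12 = -14$)
$E d 14 = \left(-12\right) \left(-14\right) 14 = 168 \cdot 14 = 2352$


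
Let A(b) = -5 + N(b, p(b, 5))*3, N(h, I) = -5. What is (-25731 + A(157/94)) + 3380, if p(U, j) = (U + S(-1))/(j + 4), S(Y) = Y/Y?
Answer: -22371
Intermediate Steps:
S(Y) = 1
p(U, j) = (1 + U)/(4 + j) (p(U, j) = (U + 1)/(j + 4) = (1 + U)/(4 + j))
A(b) = -20 (A(b) = -5 - 5*3 = -5 - 15 = -20)
(-25731 + A(157/94)) + 3380 = (-25731 - 20) + 3380 = -25751 + 3380 = -22371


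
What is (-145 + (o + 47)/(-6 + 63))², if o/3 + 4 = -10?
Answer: 68227600/3249 ≈ 21000.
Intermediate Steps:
o = -42 (o = -12 + 3*(-10) = -12 - 30 = -42)
(-145 + (o + 47)/(-6 + 63))² = (-145 + (-42 + 47)/(-6 + 63))² = (-145 + 5/57)² = (-8260/57)² = 68227600/3249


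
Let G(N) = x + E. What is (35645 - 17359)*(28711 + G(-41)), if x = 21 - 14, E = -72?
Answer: 523820756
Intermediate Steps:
x = 7
G(N) = -65 (G(N) = 7 - 72 = -65)
(35645 - 17359)*(28711 + G(-41)) = (35645 - 17359)*(28711 - 65) = 18286*28646 = 523820756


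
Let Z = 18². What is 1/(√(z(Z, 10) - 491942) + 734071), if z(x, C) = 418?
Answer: 734071/538860724565 - 2*I*√122881/538860724565 ≈ 1.3623e-6 - 1.3011e-9*I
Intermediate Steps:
Z = 324
1/(√(z(Z, 10) - 491942) + 734071) = 1/(√(418 - 491942) + 734071) = 1/(√(-491524) + 734071) = 1/(2*I*√122881 + 734071) = 1/(734071 + 2*I*√122881)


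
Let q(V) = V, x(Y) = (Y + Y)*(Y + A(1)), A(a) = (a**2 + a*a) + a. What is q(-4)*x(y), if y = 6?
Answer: -432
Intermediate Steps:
A(a) = a + 2*a**2 (A(a) = (a**2 + a**2) + a = 2*a**2 + a = a + 2*a**2)
x(Y) = 2*Y*(3 + Y) (x(Y) = (Y + Y)*(Y + 1*(1 + 2*1)) = (2*Y)*(Y + 1*(1 + 2)) = (2*Y)*(Y + 1*3) = (2*Y)*(Y + 3) = (2*Y)*(3 + Y) = 2*Y*(3 + Y))
q(-4)*x(y) = -8*6*(3 + 6) = -8*6*9 = -4*108 = -432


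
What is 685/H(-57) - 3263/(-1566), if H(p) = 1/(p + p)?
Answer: -122285677/1566 ≈ -78088.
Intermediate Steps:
H(p) = 1/(2*p)
685/H(-57) - 3263/(-1566) = 685/(((1/2)/(-57))) - 3263/(-1566) = 685/(((1/2)*(-1/57))) - 3263*(-1/1566) = 685/(-1/114) + 3263/1566 = 685*(-114) + 3263/1566 = -78090 + 3263/1566 = -122285677/1566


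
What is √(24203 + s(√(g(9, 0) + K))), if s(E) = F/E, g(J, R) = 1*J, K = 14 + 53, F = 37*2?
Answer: √(8737283 + 703*√19)/19 ≈ 155.60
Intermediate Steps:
F = 74
K = 67
g(J, R) = J
s(E) = 74/E
√(24203 + s(√(g(9, 0) + K))) = √(24203 + 74/(√(9 + 67))) = √(24203 + 74/(√76)) = √(24203 + 74/((2*√19))) = √(24203 + 74*(√19/38)) = √(24203 + 37*√19/19)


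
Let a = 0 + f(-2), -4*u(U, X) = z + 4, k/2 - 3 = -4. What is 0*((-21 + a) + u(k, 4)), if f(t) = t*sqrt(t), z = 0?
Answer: 0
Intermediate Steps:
k = -2 (k = 6 + 2*(-4) = 6 - 8 = -2)
f(t) = t**(3/2)
u(U, X) = -1 (u(U, X) = -(0 + 4)/4 = -1/4*4 = -1)
a = -2*I*sqrt(2) (a = 0 + (-2)**(3/2) = 0 - 2*I*sqrt(2) = -2*I*sqrt(2) ≈ -2.8284*I)
0*((-21 + a) + u(k, 4)) = 0*((-21 - 2*I*sqrt(2)) - 1) = 0*(-22 - 2*I*sqrt(2)) = 0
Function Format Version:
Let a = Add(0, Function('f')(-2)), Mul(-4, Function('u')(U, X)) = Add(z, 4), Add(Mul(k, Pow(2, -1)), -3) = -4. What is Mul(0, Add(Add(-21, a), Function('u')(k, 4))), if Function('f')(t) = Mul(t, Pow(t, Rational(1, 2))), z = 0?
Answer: 0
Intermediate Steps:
k = -2 (k = Add(6, Mul(2, -4)) = Add(6, -8) = -2)
Function('f')(t) = Pow(t, Rational(3, 2))
Function('u')(U, X) = -1 (Function('u')(U, X) = Mul(Rational(-1, 4), Add(0, 4)) = Mul(Rational(-1, 4), 4) = -1)
a = Mul(-2, I, Pow(2, Rational(1, 2))) (a = Add(0, Pow(-2, Rational(3, 2))) = Add(0, Mul(-2, I, Pow(2, Rational(1, 2)))) = Mul(-2, I, Pow(2, Rational(1, 2))) ≈ Mul(-2.8284, I))
Mul(0, Add(Add(-21, a), Function('u')(k, 4))) = Mul(0, Add(Add(-21, Mul(-2, I, Pow(2, Rational(1, 2)))), -1)) = Mul(0, Add(-22, Mul(-2, I, Pow(2, Rational(1, 2))))) = 0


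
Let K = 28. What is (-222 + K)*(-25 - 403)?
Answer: 83032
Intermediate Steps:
(-222 + K)*(-25 - 403) = (-222 + 28)*(-25 - 403) = -194*(-428) = 83032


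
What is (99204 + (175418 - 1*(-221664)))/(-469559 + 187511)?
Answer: -248143/141024 ≈ -1.7596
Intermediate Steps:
(99204 + (175418 - 1*(-221664)))/(-469559 + 187511) = (99204 + (175418 + 221664))/(-282048) = (99204 + 397082)*(-1/282048) = 496286*(-1/282048) = -248143/141024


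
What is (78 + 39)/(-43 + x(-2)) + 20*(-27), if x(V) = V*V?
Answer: -543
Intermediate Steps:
x(V) = V²
(78 + 39)/(-43 + x(-2)) + 20*(-27) = (78 + 39)/(-43 + (-2)²) + 20*(-27) = 117/(-43 + 4) - 540 = 117/(-39) - 540 = 117*(-1/39) - 540 = -3 - 540 = -543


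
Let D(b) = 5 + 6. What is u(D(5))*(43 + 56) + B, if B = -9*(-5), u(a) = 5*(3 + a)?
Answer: 6975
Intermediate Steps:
D(b) = 11
u(a) = 15 + 5*a
B = 45
u(D(5))*(43 + 56) + B = (15 + 5*11)*(43 + 56) + 45 = (15 + 55)*99 + 45 = 70*99 + 45 = 6930 + 45 = 6975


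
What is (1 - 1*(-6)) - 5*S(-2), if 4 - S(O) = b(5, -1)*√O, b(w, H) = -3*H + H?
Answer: -13 + 10*I*√2 ≈ -13.0 + 14.142*I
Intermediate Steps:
b(w, H) = -2*H
S(O) = 4 - 2*√O (S(O) = 4 - (-2*(-1))*√O = 4 - 2*√O)
(1 - 1*(-6)) - 5*S(-2) = (1 - 1*(-6)) - 5*(4 - 2*I*√2) = (1 + 6) - 5*(4 - 2*I*√2) = 7 - 5*(4 - 2*I*√2) = 7 + (-20 + 10*I*√2) = -13 + 10*I*√2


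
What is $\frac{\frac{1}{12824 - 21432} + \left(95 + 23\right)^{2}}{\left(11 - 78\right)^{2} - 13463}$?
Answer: $- \frac{119857791}{77248192} \approx -1.5516$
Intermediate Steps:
$\frac{\frac{1}{12824 - 21432} + \left(95 + 23\right)^{2}}{\left(11 - 78\right)^{2} - 13463} = \frac{\frac{1}{-8608} + 118^{2}}{\left(-67\right)^{2} - 13463} = \frac{- \frac{1}{8608} + 13924}{4489 - 13463} = \frac{119857791}{8608 \left(-8974\right)} = \frac{119857791}{8608} \left(- \frac{1}{8974}\right) = - \frac{119857791}{77248192}$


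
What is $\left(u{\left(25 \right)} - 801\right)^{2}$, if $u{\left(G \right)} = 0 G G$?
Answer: $641601$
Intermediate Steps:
$u{\left(G \right)} = 0$ ($u{\left(G \right)} = 0 G = 0$)
$\left(u{\left(25 \right)} - 801\right)^{2} = \left(0 - 801\right)^{2} = \left(-801\right)^{2} = 641601$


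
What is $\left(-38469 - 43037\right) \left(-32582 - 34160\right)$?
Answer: $5439873452$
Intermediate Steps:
$\left(-38469 - 43037\right) \left(-32582 - 34160\right) = \left(-81506\right) \left(-66742\right) = 5439873452$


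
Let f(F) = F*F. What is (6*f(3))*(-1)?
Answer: -54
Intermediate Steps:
f(F) = F²
(6*f(3))*(-1) = (6*3²)*(-1) = (6*9)*(-1) = 54*(-1) = -54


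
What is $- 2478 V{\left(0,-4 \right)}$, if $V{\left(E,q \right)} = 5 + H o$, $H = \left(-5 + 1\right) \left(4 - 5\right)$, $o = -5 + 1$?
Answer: $27258$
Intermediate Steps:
$o = -4$
$H = 4$ ($H = \left(-4\right) \left(-1\right) = 4$)
$V{\left(E,q \right)} = -11$ ($V{\left(E,q \right)} = 5 + 4 \left(-4\right) = 5 - 16 = -11$)
$- 2478 V{\left(0,-4 \right)} = \left(-2478\right) \left(-11\right) = 27258$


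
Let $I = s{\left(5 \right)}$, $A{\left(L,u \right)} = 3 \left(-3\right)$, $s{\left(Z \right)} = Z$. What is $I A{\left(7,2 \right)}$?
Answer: $-45$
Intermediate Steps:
$A{\left(L,u \right)} = -9$
$I = 5$
$I A{\left(7,2 \right)} = 5 \left(-9\right) = -45$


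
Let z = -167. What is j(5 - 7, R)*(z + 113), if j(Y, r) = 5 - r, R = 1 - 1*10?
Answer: -756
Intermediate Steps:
R = -9 (R = 1 - 10 = -9)
j(5 - 7, R)*(z + 113) = (5 - 1*(-9))*(-167 + 113) = (5 + 9)*(-54) = 14*(-54) = -756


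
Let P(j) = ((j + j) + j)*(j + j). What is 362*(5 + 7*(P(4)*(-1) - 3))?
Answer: -249056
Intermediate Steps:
P(j) = 6*j² (P(j) = (2*j + j)*(2*j) = (3*j)*(2*j) = 6*j²)
362*(5 + 7*(P(4)*(-1) - 3)) = 362*(5 + 7*((6*4²)*(-1) - 3)) = 362*(5 + 7*((6*16)*(-1) - 3)) = 362*(5 + 7*(96*(-1) - 3)) = 362*(5 + 7*(-96 - 3)) = 362*(5 + 7*(-99)) = 362*(5 - 693) = 362*(-688) = -249056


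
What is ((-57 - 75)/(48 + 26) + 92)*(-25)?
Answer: -83450/37 ≈ -2255.4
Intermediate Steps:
((-57 - 75)/(48 + 26) + 92)*(-25) = (-132/74 + 92)*(-25) = (-132*1/74 + 92)*(-25) = (-66/37 + 92)*(-25) = (3338/37)*(-25) = -83450/37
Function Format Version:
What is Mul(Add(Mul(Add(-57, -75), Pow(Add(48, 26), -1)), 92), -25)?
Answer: Rational(-83450, 37) ≈ -2255.4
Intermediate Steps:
Mul(Add(Mul(Add(-57, -75), Pow(Add(48, 26), -1)), 92), -25) = Mul(Add(Mul(-132, Pow(74, -1)), 92), -25) = Mul(Add(Mul(-132, Rational(1, 74)), 92), -25) = Mul(Add(Rational(-66, 37), 92), -25) = Mul(Rational(3338, 37), -25) = Rational(-83450, 37)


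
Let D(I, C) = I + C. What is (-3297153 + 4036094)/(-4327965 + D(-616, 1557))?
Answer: -738941/4327024 ≈ -0.17077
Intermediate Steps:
D(I, C) = C + I
(-3297153 + 4036094)/(-4327965 + D(-616, 1557)) = (-3297153 + 4036094)/(-4327965 + (1557 - 616)) = 738941/(-4327965 + 941) = 738941/(-4327024) = 738941*(-1/4327024) = -738941/4327024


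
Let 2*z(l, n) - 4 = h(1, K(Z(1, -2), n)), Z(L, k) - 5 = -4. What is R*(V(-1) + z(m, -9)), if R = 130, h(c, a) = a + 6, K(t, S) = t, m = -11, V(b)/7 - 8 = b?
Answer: 7085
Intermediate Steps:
V(b) = 56 + 7*b
Z(L, k) = 1 (Z(L, k) = 5 - 4 = 1)
h(c, a) = 6 + a
z(l, n) = 11/2 (z(l, n) = 2 + (6 + 1)/2 = 2 + (1/2)*7 = 2 + 7/2 = 11/2)
R*(V(-1) + z(m, -9)) = 130*((56 + 7*(-1)) + 11/2) = 130*((56 - 7) + 11/2) = 130*(49 + 11/2) = 130*(109/2) = 7085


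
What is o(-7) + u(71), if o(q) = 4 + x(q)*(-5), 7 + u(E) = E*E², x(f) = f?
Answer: 357943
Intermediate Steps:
u(E) = -7 + E³ (u(E) = -7 + E*E² = -7 + E³)
o(q) = 4 - 5*q (o(q) = 4 + q*(-5) = 4 - 5*q)
o(-7) + u(71) = (4 - 5*(-7)) + (-7 + 71³) = (4 + 35) + (-7 + 357911) = 39 + 357904 = 357943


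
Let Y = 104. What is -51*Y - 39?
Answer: -5343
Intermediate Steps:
-51*Y - 39 = -51*104 - 39 = -5304 - 39 = -5343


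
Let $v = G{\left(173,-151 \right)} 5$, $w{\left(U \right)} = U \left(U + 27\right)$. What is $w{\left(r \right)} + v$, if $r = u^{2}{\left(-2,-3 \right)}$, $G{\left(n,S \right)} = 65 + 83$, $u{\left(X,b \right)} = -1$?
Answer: $768$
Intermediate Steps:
$G{\left(n,S \right)} = 148$
$r = 1$ ($r = \left(-1\right)^{2} = 1$)
$w{\left(U \right)} = U \left(27 + U\right)$
$v = 740$ ($v = 148 \cdot 5 = 740$)
$w{\left(r \right)} + v = 1 \left(27 + 1\right) + 740 = 1 \cdot 28 + 740 = 28 + 740 = 768$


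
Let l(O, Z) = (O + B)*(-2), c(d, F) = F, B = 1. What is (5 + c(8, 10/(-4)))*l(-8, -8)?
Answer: 35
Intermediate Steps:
l(O, Z) = -2 - 2*O (l(O, Z) = (O + 1)*(-2) = (1 + O)*(-2) = -2 - 2*O)
(5 + c(8, 10/(-4)))*l(-8, -8) = (5 + 10/(-4))*(-2 - 2*(-8)) = (5 + 10*(-¼))*(-2 + 16) = (5 - 5/2)*14 = (5/2)*14 = 35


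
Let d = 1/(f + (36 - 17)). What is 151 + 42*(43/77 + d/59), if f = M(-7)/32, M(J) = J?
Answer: 68060605/390049 ≈ 174.49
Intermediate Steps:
f = -7/32 ≈ -0.21875
d = 32/601 (d = 1/(-7/32 + (36 - 17)) = 1/(-7/32 + 19) = 1/(601/32) = 32/601 ≈ 0.053245)
151 + 42*(43/77 + d/59) = 151 + 42*(43/77 + (32/601)/59) = 151 + 42*(43*(1/77) + (32/601)*(1/59)) = 151 + 42*(43/77 + 32/35459) = 151 + 42*(1527201/2730343) = 151 + 9163206/390049 = 68060605/390049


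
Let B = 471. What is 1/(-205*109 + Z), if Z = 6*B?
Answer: -1/19519 ≈ -5.1232e-5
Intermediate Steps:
Z = 2826 (Z = 6*471 = 2826)
1/(-205*109 + Z) = 1/(-205*109 + 2826) = 1/(-22345 + 2826) = 1/(-19519) = -1/19519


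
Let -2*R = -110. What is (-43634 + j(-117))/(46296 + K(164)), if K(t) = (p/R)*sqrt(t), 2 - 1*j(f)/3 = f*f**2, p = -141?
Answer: 18521824971650/180098293831 + 12307730435*sqrt(41)/1080589762986 ≈ 102.92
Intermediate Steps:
R = 55 (R = -1/2*(-110) = 55)
j(f) = 6 - 3*f**3 (j(f) = 6 - 3*f*f**2 = 6 - 3*f**3)
K(t) = -141*sqrt(t)/55 (K(t) = (-141/55)*sqrt(t) = (-141*1/55)*sqrt(t) = -141*sqrt(t)/55)
(-43634 + j(-117))/(46296 + K(164)) = (-43634 + (6 - 3*(-117)**3))/(46296 - 282*sqrt(41)/55) = (-43634 + (6 - 3*(-1601613)))/(46296 - 282*sqrt(41)/55) = (-43634 + (6 + 4804839))/(46296 - 282*sqrt(41)/55) = (-43634 + 4804845)/(46296 - 282*sqrt(41)/55) = 4761211/(46296 - 282*sqrt(41)/55)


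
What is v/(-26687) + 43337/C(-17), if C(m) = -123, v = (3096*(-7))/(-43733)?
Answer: -1233627482563/3501307713 ≈ -352.33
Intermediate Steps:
v = 21672/43733 (v = -21672*(-1/43733) = 21672/43733 ≈ 0.49555)
v/(-26687) + 43337/C(-17) = (21672/43733)/(-26687) + 43337/(-123) = (21672/43733)*(-1/26687) + 43337*(-1/123) = -21672/1167102571 - 1057/3 = -1233627482563/3501307713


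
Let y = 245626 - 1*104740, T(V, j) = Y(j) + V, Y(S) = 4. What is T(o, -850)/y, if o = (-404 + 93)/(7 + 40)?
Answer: -41/2207214 ≈ -1.8575e-5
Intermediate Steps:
o = -311/47 ≈ -6.6170
T(V, j) = 4 + V
y = 140886 (y = 245626 - 104740 = 140886)
T(o, -850)/y = (4 - 311/47)/140886 = -123/47*1/140886 = -41/2207214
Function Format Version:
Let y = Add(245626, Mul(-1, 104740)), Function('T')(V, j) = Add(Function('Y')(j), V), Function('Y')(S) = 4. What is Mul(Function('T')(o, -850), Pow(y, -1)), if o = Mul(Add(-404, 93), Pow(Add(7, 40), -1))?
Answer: Rational(-41, 2207214) ≈ -1.8575e-5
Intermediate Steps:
o = Rational(-311, 47) (o = Mul(-311, Pow(47, -1)) = Mul(-311, Rational(1, 47)) = Rational(-311, 47) ≈ -6.6170)
Function('T')(V, j) = Add(4, V)
y = 140886 (y = Add(245626, -104740) = 140886)
Mul(Function('T')(o, -850), Pow(y, -1)) = Mul(Add(4, Rational(-311, 47)), Pow(140886, -1)) = Mul(Rational(-123, 47), Rational(1, 140886)) = Rational(-41, 2207214)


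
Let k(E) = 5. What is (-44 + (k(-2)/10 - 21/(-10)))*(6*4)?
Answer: -4968/5 ≈ -993.60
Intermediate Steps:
(-44 + (k(-2)/10 - 21/(-10)))*(6*4) = (-44 + (5/10 - 21/(-10)))*(6*4) = (-44 + (5*(⅒) - 21*(-⅒)))*24 = (-44 + (½ + 21/10))*24 = (-44 + 13/5)*24 = -207/5*24 = -4968/5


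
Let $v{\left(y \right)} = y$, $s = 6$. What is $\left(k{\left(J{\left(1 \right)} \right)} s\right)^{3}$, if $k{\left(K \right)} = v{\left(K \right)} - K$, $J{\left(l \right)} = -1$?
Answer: $0$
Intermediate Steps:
$k{\left(K \right)} = 0$ ($k{\left(K \right)} = K - K = 0$)
$\left(k{\left(J{\left(1 \right)} \right)} s\right)^{3} = \left(0 \cdot 6\right)^{3} = 0^{3} = 0$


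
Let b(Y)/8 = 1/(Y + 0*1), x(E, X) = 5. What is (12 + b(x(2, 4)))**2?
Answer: 4624/25 ≈ 184.96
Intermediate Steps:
b(Y) = 8/Y (b(Y) = 8/(Y + 0*1) = 8/(Y + 0) = 8/Y)
(12 + b(x(2, 4)))**2 = (12 + 8/5)**2 = (68/5)**2 = 4624/25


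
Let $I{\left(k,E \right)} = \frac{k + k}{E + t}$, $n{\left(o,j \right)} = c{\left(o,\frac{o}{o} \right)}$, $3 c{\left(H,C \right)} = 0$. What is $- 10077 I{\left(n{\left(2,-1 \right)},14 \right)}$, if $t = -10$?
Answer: $0$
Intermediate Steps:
$c{\left(H,C \right)} = 0$ ($c{\left(H,C \right)} = \frac{1}{3} \cdot 0 = 0$)
$n{\left(o,j \right)} = 0$
$I{\left(k,E \right)} = \frac{2 k}{-10 + E}$ ($I{\left(k,E \right)} = \frac{k + k}{E - 10} = \frac{2 k}{-10 + E}$)
$- 10077 I{\left(n{\left(2,-1 \right)},14 \right)} = - 10077 \cdot 2 \cdot 0 \frac{1}{-10 + 14} = - 10077 \cdot 2 \cdot 0 \cdot \frac{1}{4} = \left(-10077\right) 0 = 0$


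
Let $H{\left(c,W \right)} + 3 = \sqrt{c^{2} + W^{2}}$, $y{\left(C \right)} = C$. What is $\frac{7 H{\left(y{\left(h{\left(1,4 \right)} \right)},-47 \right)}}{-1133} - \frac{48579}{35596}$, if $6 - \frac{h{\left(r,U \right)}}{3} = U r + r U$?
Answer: $- \frac{4935681}{3666388} - \frac{7 \sqrt{2245}}{1133} \approx -1.6389$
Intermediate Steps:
$h{\left(r,U \right)} = 18 - 6 U r$ ($h{\left(r,U \right)} = 18 - 3 \left(U r + r U\right) = 18 - 3 \left(U r + U r\right) = 18 - 3 \cdot 2 U r = 18 - 6 U r$)
$H{\left(c,W \right)} = -3 + \sqrt{W^{2} + c^{2}}$ ($H{\left(c,W \right)} = -3 + \sqrt{c^{2} + W^{2}} = -3 + \sqrt{W^{2} + c^{2}}$)
$\frac{7 H{\left(y{\left(h{\left(1,4 \right)} \right)},-47 \right)}}{-1133} - \frac{48579}{35596} = \frac{7 \left(-3 + \sqrt{\left(-47\right)^{2} + \left(18 - 24 \cdot 1\right)^{2}}\right)}{-1133} - \frac{48579}{35596} = 7 \left(-3 + \sqrt{2209 + \left(18 - 24\right)^{2}}\right) \left(- \frac{1}{1133}\right) - \frac{48579}{35596} = 7 \left(-3 + \sqrt{2209 + \left(-6\right)^{2}}\right) \left(- \frac{1}{1133}\right) - \frac{48579}{35596} = 7 \left(-3 + \sqrt{2209 + 36}\right) \left(- \frac{1}{1133}\right) - \frac{48579}{35596} = 7 \left(-3 + \sqrt{2245}\right) \left(- \frac{1}{1133}\right) - \frac{48579}{35596} = \left(-21 + 7 \sqrt{2245}\right) \left(- \frac{1}{1133}\right) - \frac{48579}{35596} = \left(\frac{21}{1133} - \frac{7 \sqrt{2245}}{1133}\right) - \frac{48579}{35596} = - \frac{4935681}{3666388} - \frac{7 \sqrt{2245}}{1133}$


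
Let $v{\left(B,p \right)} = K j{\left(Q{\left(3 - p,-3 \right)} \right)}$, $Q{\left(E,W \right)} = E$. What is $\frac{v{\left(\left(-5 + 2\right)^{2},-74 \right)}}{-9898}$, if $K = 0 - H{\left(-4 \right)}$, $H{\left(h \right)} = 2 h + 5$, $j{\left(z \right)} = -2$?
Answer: $\frac{3}{4949} \approx 0.00060618$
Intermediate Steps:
$H{\left(h \right)} = 5 + 2 h$
$K = 3$ ($K = 0 - \left(5 + 2 \left(-4\right)\right) = 0 - \left(5 - 8\right) = 0 - -3 = 0 + 3 = 3$)
$v{\left(B,p \right)} = -6$ ($v{\left(B,p \right)} = 3 \left(-2\right) = -6$)
$\frac{v{\left(\left(-5 + 2\right)^{2},-74 \right)}}{-9898} = - \frac{6}{-9898} = \left(-6\right) \left(- \frac{1}{9898}\right) = \frac{3}{4949}$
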